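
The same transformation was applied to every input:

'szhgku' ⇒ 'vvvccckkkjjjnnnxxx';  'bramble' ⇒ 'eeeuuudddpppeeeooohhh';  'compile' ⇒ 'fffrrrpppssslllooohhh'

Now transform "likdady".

ooolllnnngggdddgggbbb

Looking at the pairs, the operation is to repeat every character 3 times, then shift every letter 3 places forward in the alphabet (wrapping around).
On "likdady": the first step gives "llliiikkkdddaaadddyyy", and the second then gives "ooolllnnngggdddgggbbb".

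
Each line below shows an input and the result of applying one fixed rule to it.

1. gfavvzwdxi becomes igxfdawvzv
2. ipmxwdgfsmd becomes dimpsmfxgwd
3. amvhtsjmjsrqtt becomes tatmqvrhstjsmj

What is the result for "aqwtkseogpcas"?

saaqcwptgkose

The rule is to reverse the string, then take characters alternately from the front and the back (1st, last, 2nd, 2nd-last, ...).
Working it through for "aqwtkseogpcas": intermediate "sacpgoesktwqa", final "saaqcwptgkose".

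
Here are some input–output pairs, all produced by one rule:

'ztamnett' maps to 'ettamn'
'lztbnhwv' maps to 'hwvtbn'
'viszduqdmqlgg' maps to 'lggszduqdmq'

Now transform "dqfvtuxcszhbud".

budfvtuxcszh

In each case the input is transformed by: delete the first 2 characters, then move the last 3 characters to the front (rotate right by 3).
"dqfvtuxcszhbud" → "fvtuxcszhbud" → "budfvtuxcszh".
(Check on "ztamnett": → "amnett" → "ettamn" ✓)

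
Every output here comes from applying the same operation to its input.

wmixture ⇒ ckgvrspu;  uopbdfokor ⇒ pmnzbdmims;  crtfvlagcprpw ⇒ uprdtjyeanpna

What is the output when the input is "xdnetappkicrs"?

In each case the input is transformed by: swap the first and last characters, then shift every letter 2 places backward in the alphabet (wrapping around).
For "xdnetappkicrs", step one produces "sdnetappkicrx"; step two turns that into "qblcrynnigapv".

qblcrynnigapv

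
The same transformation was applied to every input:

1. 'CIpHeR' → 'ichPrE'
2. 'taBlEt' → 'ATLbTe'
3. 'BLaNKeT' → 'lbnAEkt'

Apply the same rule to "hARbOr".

The pattern: flip the case of every letter, then swap each adjacent pair of characters (1↔2, 3↔4, ...).
On "hARbOr" that produces "aHBrRo".
(Check on "CIpHeR": → "ciPhEr" → "ichPrE" ✓)

aHBrRo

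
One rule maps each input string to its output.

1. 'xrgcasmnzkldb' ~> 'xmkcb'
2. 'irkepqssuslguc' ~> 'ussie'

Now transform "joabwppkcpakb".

Each output is the input with this applied: keep one character in every 3, starting at position 1 (positions 1st, 4th, 7th, ...), then sort the characters into reverse alphabetical order.
So "joabwppkcpakb" becomes "ppjbb".

ppjbb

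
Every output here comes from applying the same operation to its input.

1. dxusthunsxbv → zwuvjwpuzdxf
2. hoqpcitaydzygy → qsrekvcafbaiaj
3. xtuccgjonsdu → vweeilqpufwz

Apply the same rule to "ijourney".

lqwtpgak

In each case the input is transformed by: shift every letter 2 places forward in the alphabet (wrapping around), then move the first character to the end.
Working it through for "ijourney": intermediate "klqwtpga", final "lqwtpgak".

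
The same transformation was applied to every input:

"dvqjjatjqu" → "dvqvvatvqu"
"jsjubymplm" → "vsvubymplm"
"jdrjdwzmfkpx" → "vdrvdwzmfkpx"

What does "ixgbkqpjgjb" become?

In each case the input is transformed by: replace every "j" with "v".
Doing the same to "ixgbkqpjgjb": "ixgbkqpvgvb".

ixgbkqpvgvb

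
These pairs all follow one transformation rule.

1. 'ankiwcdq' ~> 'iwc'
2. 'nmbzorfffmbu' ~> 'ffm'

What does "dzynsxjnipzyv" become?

The pattern: move the last 2 characters to the front (rotate right by 2), then keep only the last 3 characters.
"dzynsxjnipzyv" → "yvdzynsxjnipz" → "ipz".

ipz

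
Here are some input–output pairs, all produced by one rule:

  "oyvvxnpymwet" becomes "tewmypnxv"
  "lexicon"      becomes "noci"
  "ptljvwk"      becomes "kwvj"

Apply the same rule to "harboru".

urob

Rule — reverse the string, then delete the last 3 characters.
On "harboru": the first step gives "urobrah", and the second then gives "urob".
(Check on "oyvvxnpymwet": → "tewmypnxvvyo" → "tewmypnxv" ✓)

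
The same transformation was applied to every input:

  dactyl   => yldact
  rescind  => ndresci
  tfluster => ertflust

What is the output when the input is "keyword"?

Each output is the input with this applied: move the last 2 characters to the front (rotate right by 2).
Applying that to "keyword" gives "rdkeywo".

rdkeywo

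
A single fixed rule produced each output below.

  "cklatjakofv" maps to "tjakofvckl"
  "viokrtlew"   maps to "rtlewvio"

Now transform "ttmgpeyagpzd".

Each output is the input with this applied: move the first 3 characters to the end (rotate left by 3), then delete the first character.
"ttmgpeyagpzd" → "gpeyagpzdttm" → "peyagpzdttm".
(Check on "viokrtlew": → "krtlewvio" → "rtlewvio" ✓)

peyagpzdttm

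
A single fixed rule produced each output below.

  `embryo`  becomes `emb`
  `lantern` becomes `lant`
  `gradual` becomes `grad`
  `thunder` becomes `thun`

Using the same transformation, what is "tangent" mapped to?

What's happening: delete the last 3 characters.
Doing the same to "tangent": "tang".

tang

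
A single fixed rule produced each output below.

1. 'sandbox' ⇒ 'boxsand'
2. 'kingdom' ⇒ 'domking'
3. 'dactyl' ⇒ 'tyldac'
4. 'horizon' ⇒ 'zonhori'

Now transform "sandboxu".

The pattern: move the last 3 characters to the front (rotate right by 3).
Doing the same to "sandboxu": "oxusandb".

oxusandb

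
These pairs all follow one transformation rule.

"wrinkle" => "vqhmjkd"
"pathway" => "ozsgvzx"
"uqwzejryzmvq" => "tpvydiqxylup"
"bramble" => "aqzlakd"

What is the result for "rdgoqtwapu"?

qcfnpsvzot

The transformation: shift every letter 1 place backward in the alphabet (wrapping around).
So "rdgoqtwapu" becomes "qcfnpsvzot".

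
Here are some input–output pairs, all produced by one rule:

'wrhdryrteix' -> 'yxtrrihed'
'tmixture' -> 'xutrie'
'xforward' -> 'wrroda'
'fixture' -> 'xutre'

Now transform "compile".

pmlie

Looking at the pairs, the operation is to delete the first 2 characters, then sort the characters into reverse alphabetical order.
Starting from "compile": after the first operation, "mpile"; after the second, "pmlie".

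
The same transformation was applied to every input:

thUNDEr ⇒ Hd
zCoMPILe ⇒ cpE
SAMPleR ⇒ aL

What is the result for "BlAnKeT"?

The rule is to keep one character in every 3, starting at position 2 (positions 2nd, 5th, 8th, ...), then flip the case of every letter.
Working it through for "BlAnKeT": intermediate "lK", final "Lk".

Lk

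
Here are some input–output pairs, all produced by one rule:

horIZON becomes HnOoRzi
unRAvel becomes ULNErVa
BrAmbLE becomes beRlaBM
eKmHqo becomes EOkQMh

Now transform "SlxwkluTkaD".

The rule is to flip the case of every letter, then take characters alternately from the front and the back (1st, last, 2nd, 2nd-last, ...).
Starting from "SlxwkluTkaD": after the first operation, "sLXWKLUtKAd"; after the second, "sdLAXKWtKUL".
(Check on "BrAmbLE": → "bRaMBle" → "beRlaBM" ✓)

sdLAXKWtKUL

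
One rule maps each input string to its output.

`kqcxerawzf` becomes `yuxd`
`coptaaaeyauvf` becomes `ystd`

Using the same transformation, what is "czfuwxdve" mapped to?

What's happening: shift every letter 2 places backward in the alphabet (wrapping around), then keep only the last 4 characters.
Starting from "czfuwxdve": after the first operation, "axdsuvbtc"; after the second, "vbtc".
(Check on "kqcxerawzf": → "ioavcpyuxd" → "yuxd" ✓)

vbtc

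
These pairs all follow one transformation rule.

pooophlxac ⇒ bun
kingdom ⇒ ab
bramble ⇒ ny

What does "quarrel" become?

The rule is to keep one character in every 3, starting at position 3 (positions 3rd, 6th, 9th, ...), then shift every letter 13 places forward in the alphabet (wrapping around) — i.e. ROT13.
Working it through for "quarrel": intermediate "ae", final "nr".

nr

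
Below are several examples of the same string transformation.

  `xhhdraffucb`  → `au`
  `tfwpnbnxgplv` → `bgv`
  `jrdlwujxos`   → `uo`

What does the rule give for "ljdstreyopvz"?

The rule is to delete the first 3 characters, then keep one character in every 3, starting at position 3 (positions 3rd, 6th, 9th, ...).
Working it through for "ljdstreyopvz": intermediate "streyopvz", final "roz".

roz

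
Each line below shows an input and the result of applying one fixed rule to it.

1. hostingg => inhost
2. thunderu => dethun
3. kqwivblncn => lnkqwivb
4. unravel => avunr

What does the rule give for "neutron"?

Rule — delete the last 2 characters, then move the last 2 characters to the front (rotate right by 2).
Starting from "neutron": after the first operation, "neutr"; after the second, "trneu".

trneu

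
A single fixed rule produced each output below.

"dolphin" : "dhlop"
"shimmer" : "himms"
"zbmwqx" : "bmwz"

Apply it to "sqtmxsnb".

The rule is to delete the last 2 characters, then sort the characters into alphabetical order.
Starting from "sqtmxsnb": after the first operation, "sqtmxs"; after the second, "mqsstx".

mqsstx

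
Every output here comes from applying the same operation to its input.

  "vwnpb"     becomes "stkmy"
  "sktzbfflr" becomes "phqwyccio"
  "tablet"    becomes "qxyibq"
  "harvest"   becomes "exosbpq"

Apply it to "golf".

dlic

Each output is the input with this applied: shift every letter 3 places backward in the alphabet (wrapping around).
"golf" → "dlic".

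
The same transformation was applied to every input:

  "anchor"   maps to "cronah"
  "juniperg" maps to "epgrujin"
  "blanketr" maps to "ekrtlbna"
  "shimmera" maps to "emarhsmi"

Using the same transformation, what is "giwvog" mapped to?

The pattern: swap each adjacent pair of characters (1↔2, 3↔4, ...), then swap the front and back halves of the string.
"giwvog" → "igvwgo" → "wgoigv".

wgoigv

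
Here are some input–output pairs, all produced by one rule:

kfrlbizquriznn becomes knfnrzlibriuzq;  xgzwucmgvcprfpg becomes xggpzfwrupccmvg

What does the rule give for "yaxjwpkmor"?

The transformation: take characters alternately from the front and the back (1st, last, 2nd, 2nd-last, ...).
On "yaxjwpkmor" that produces "yraoxmjkwp".

yraoxmjkwp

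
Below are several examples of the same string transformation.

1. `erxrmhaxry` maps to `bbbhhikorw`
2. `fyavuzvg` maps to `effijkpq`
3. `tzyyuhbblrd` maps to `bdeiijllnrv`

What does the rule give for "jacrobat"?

bdkklmty

Looking at the pairs, the operation is to shift every letter 10 places forward in the alphabet (wrapping around), then sort the characters into alphabetical order.
"jacrobat" → "bdkklmty".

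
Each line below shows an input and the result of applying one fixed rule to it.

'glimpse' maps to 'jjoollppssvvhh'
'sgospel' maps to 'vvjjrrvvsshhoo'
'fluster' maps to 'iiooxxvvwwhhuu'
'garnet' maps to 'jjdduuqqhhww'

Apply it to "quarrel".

ttxxdduuuuhhoo

In each case the input is transformed by: double every character, then shift every letter 3 places forward in the alphabet (wrapping around).
For "quarrel", step one produces "qquuaarrrreell"; step two turns that into "ttxxdduuuuhhoo".
(Check on "sgospel": → "ssggoossppeell" → "vvjjrrvvsshhoo" ✓)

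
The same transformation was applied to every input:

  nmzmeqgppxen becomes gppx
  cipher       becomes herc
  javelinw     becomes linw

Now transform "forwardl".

What's happening: swap the front and back halves of the string, then keep only the first 4 characters.
On "forwardl" that produces "ardl".

ardl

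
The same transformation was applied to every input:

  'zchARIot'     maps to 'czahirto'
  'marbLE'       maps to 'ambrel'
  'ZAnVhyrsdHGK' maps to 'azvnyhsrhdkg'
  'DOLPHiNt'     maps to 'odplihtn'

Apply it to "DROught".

rduohgt

The rule is to swap each adjacent pair of characters (1↔2, 3↔4, ...), then convert every letter to lowercase.
Doing the same to "DROught": "rduohgt".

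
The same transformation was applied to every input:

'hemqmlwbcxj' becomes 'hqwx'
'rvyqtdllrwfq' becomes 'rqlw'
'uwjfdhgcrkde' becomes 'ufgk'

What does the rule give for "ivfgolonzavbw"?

igoaw

Rule — keep one character in every 3, starting at position 1 (positions 1st, 4th, 7th, ...).
"ivfgolonzavbw" → "igoaw".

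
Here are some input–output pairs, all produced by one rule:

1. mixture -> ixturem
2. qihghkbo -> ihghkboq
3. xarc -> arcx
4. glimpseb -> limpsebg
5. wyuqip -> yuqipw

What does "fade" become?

The rule is to move the first character to the end.
On "fade" that produces "adef".

adef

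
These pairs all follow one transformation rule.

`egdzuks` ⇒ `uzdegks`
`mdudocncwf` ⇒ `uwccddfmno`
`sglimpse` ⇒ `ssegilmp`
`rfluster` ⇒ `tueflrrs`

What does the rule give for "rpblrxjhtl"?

In each case the input is transformed by: sort the characters into alphabetical order, then move the last 2 characters to the front (rotate right by 2).
Applying both steps to "rpblrxjhtl": "bhjllprrtx", then "txbhjllprr".

txbhjllprr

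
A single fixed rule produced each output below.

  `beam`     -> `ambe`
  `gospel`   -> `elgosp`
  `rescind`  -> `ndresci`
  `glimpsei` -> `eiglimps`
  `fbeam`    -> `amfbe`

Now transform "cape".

What's happening: move the last 2 characters to the front (rotate right by 2).
So "cape" becomes "peca".

peca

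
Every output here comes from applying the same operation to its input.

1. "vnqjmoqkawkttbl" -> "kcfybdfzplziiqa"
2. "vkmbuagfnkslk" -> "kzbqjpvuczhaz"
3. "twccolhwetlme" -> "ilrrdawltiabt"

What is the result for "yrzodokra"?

ngodsdzgp

Looking at the pairs, the operation is to shift every letter 11 places backward in the alphabet (wrapping around).
So "yrzodokra" becomes "ngodsdzgp".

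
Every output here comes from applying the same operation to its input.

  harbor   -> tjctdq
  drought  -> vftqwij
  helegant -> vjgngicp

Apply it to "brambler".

tdtcodng

Looking at the pairs, the operation is to move the last character to the front, then shift every letter 2 places forward in the alphabet (wrapping around).
Starting from "brambler": after the first operation, "rbramble"; after the second, "tdtcodng".
(Check on "drought": → "tdrough" → "vftqwij" ✓)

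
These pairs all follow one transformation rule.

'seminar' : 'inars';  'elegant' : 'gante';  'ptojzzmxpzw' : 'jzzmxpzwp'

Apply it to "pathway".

hwayp

Rule — move the first 3 characters to the end (rotate left by 3), then delete the last 2 characters.
So "pathway" becomes "hwayp".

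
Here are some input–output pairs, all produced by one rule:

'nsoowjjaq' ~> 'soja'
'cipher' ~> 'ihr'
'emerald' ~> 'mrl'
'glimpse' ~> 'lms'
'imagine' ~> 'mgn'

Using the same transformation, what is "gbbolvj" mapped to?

In each case the input is transformed by: keep every other character starting from the second (positions 2nd, 4th, 6th, ...).
"gbbolvj" → "bov".

bov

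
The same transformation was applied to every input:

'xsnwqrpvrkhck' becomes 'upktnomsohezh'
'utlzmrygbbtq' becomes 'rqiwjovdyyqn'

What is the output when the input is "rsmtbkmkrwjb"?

opjqyhjhotgy

What's happening: shift every letter 3 places backward in the alphabet (wrapping around).
For "rsmtbkmkrwjb" the result is "opjqyhjhotgy".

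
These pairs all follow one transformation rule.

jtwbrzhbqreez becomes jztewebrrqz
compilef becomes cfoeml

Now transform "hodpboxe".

Rule — take characters alternately from the front and the back (1st, last, 2nd, 2nd-last, ...), then delete the last 2 characters.
On "hodpboxe": the first step gives "heoxdopb", and the second then gives "heoxdo".

heoxdo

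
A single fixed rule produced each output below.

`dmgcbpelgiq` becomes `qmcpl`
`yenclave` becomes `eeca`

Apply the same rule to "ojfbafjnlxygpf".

What's happening: move the last 2 characters to the front (rotate right by 2), then keep every other character starting from the second (positions 2nd, 4th, 6th, ...).
Working it through for "ojfbafjnlxygpf": intermediate "pfojfbafjnlxyg", final "fjbfnxg".
(Check on "dmgcbpelgiq": → "iqdmgcbpelg" → "qmcpl" ✓)

fjbfnxg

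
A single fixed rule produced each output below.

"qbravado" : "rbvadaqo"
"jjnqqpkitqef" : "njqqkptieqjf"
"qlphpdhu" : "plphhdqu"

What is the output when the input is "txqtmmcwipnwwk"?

qxmtcmiwnpwwtk

The transformation: move the first character to the end, then swap each adjacent pair of characters (1↔2, 3↔4, ...).
Working it through for "txqtmmcwipnwwk": intermediate "xqtmmcwipnwwkt", final "qxmtcmiwnpwwtk".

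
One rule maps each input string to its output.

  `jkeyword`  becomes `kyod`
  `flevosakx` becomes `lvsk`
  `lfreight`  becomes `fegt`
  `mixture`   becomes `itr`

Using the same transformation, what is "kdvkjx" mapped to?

dkx

The rule is to keep every other character starting from the second (positions 2nd, 4th, 6th, ...).
On "kdvkjx" that produces "dkx".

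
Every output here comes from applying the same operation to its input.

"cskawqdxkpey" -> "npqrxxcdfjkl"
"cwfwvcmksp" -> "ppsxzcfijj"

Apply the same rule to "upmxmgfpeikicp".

prstvvxzzccchk

In each case the input is transformed by: sort the characters into alphabetical order, then shift every letter 13 places forward in the alphabet (wrapping around) — i.e. ROT13.
Working it through for "upmxmgfpeikicp": intermediate "cefgiikmmpppux", final "prstvvxzzccchk".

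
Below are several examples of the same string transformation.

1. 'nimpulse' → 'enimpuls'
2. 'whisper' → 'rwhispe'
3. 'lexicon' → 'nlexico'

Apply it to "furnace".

efurnac

What's happening: move the last character to the front.
On "furnace" that produces "efurnac".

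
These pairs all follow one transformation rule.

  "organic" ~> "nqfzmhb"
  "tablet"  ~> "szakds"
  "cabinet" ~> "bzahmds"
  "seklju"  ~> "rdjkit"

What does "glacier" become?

Each output is the input with this applied: shift every letter 1 place backward in the alphabet (wrapping around).
So "glacier" becomes "fkzbhdq".

fkzbhdq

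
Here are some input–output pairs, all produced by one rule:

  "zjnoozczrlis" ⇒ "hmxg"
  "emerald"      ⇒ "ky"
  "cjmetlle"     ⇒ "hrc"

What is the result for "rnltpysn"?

The rule is to shift every letter 2 places backward in the alphabet (wrapping around), then keep one character in every 3, starting at position 2 (positions 2nd, 5th, 8th, ...).
"rnltpysn" → "pljrnwql" → "lnl".
(Check on "emerald": → "ckcpyjb" → "ky" ✓)

lnl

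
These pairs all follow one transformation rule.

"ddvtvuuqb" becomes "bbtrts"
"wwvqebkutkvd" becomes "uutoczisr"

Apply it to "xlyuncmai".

vjwsla

The pattern: shift every letter 2 places backward in the alphabet (wrapping around), then delete the last 3 characters.
"xlyuncmai" → "vjwslakyg" → "vjwsla".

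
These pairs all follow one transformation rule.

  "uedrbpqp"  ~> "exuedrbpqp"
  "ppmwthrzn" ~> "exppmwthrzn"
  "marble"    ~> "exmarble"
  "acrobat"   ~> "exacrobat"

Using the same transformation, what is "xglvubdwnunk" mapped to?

exxglvubdwnunk

In each case the input is transformed by: prepend "ex".
On "xglvubdwnunk" that produces "exxglvubdwnunk".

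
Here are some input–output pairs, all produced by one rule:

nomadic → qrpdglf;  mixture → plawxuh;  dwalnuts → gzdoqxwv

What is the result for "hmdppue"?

kpgssxh

The transformation: shift every letter 3 places forward in the alphabet (wrapping around).
"hmdppue" → "kpgssxh".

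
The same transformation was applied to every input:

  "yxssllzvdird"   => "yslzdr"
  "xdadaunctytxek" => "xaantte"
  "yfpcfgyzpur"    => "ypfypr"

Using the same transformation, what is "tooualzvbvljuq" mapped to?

In each case the input is transformed by: keep every other character starting from the first (positions 1st, 3rd, 5th, ...).
"tooualzvbvljuq" → "toazblu".

toazblu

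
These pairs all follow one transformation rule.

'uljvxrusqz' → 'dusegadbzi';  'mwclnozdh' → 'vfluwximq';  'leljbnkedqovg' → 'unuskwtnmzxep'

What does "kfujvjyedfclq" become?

todseshnmoluz

Looking at the pairs, the operation is to shift every letter 9 places forward in the alphabet (wrapping around).
So "kfujvjyedfclq" becomes "todseshnmoluz".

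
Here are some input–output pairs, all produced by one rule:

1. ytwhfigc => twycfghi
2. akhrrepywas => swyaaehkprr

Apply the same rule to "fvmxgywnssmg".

The transformation: sort the characters into alphabetical order, then move the last 3 characters to the front (rotate right by 3).
For "fvmxgywnssmg", step one produces "fggmmnssvwxy"; step two turns that into "wxyfggmmnssv".

wxyfggmmnssv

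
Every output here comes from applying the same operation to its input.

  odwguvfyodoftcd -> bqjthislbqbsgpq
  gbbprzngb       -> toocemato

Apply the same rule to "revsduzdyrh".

What's happening: shift every letter 13 places forward in the alphabet (wrapping around) — i.e. ROT13.
"revsduzdyrh" → "erifqhmqleu".

erifqhmqleu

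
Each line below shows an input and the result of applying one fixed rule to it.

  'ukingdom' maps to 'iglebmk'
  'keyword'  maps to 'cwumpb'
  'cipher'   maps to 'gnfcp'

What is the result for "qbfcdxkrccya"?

zdabvipaawy

In each case the input is transformed by: shift every letter 2 places backward in the alphabet (wrapping around), then delete the first character.
Starting from "qbfcdxkrccya": after the first operation, "ozdabvipaawy"; after the second, "zdabvipaawy".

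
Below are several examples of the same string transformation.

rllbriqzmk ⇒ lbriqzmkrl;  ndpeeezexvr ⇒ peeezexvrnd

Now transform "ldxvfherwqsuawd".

xvfherwqsuawdld

The rule is to move the first 2 characters to the end (rotate left by 2).
Doing the same to "ldxvfherwqsuawd": "xvfherwqsuawdld".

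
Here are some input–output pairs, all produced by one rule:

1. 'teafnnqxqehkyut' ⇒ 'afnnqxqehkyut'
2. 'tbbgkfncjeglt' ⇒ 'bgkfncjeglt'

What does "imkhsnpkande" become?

Rule — delete the first 2 characters.
For "imkhsnpkande" the result is "khsnpkande".

khsnpkande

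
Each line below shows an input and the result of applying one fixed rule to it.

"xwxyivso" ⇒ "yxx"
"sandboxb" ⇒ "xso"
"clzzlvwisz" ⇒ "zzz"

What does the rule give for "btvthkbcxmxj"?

The rule is to sort the characters into reverse alphabetical order, then keep only the first 3 characters.
Applying both steps to "btvthkbcxmxj": "xxvttmkjhcbb", then "xxv".

xxv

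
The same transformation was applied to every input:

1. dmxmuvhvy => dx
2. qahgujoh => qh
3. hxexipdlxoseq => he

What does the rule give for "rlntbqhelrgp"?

rn

Rule — keep every other character starting from the first (positions 1st, 3rd, 5th, ...), then keep only the first 2 characters.
Starting from "rlntbqhelrgp": after the first operation, "rnbhlg"; after the second, "rn".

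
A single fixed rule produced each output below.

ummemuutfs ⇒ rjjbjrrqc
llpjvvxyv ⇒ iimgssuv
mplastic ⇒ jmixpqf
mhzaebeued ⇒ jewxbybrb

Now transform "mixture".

The pattern: shift every letter 3 places backward in the alphabet (wrapping around), then delete the last character.
Doing the same to "mixture": "jfuqro".

jfuqro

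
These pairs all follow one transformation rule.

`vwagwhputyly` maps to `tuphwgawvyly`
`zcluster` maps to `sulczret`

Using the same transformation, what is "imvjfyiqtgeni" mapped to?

Rule — move the last 3 characters to the front (rotate right by 3), then reverse the string.
On "imvjfyiqtgeni": the first step gives "eniimvjfyiqtg", and the second then gives "gtqiyfjvmiine".

gtqiyfjvmiine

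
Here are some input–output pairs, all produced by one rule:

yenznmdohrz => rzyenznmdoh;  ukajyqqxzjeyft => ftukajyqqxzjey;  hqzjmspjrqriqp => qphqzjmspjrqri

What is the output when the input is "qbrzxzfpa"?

paqbrzxzf

Looking at the pairs, the operation is to move the last 2 characters to the front (rotate right by 2).
Applying that to "qbrzxzfpa" gives "paqbrzxzf".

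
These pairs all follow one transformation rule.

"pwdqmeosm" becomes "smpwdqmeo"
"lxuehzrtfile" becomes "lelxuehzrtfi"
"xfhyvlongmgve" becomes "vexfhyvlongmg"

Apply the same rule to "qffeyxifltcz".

Looking at the pairs, the operation is to move the last 2 characters to the front (rotate right by 2).
Doing the same to "qffeyxifltcz": "czqffeyxiflt".

czqffeyxiflt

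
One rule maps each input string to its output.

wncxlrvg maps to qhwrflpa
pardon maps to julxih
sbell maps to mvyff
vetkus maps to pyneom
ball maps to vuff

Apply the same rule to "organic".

ilauhcw

Looking at the pairs, the operation is to shift every letter 6 places backward in the alphabet (wrapping around).
Applying that to "organic" gives "ilauhcw".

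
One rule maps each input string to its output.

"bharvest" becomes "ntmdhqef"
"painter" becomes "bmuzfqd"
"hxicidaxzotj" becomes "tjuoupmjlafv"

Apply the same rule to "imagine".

Rule — shift every letter 12 places forward in the alphabet (wrapping around).
So "imagine" becomes "uymsuzq".

uymsuzq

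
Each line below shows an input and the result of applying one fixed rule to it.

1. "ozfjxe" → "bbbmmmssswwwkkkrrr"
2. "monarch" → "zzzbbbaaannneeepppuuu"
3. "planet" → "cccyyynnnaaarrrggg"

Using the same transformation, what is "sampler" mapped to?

fffnnnzzzcccyyyrrreee

Looking at the pairs, the operation is to repeat every character 3 times, then shift every letter 13 places forward in the alphabet (wrapping around) — i.e. ROT13.
For "sampler" the result is "fffnnnzzzcccyyyrrreee".
(Check on "monarch": → "mmmooonnnaaarrrccchhh" → "zzzbbbaaannneeepppuuu" ✓)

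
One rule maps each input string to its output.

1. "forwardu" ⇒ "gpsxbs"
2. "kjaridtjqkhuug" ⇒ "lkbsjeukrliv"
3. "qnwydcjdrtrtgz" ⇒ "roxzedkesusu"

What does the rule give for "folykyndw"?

gpmzlzo

In each case the input is transformed by: shift every letter 1 place forward in the alphabet (wrapping around), then delete the last 2 characters.
Working it through for "folykyndw": intermediate "gpmzlzoex", final "gpmzlzo".
(Check on "qnwydcjdrtrtgz": → "roxzedkesusuha" → "roxzedkesusu" ✓)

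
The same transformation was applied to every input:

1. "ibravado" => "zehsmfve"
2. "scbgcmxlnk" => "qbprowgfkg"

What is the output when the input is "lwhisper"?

wtivpalm

The rule is to swap the front and back halves of the string, then shift every letter 4 places forward in the alphabet (wrapping around).
"lwhisper" → "sperlwhi" → "wtivpalm".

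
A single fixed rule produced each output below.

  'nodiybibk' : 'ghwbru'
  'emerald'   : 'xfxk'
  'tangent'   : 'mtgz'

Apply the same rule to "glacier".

The transformation: delete the last 3 characters, then shift every letter 7 places backward in the alphabet (wrapping around).
For "glacier", step one produces "glac"; step two turns that into "zetv".

zetv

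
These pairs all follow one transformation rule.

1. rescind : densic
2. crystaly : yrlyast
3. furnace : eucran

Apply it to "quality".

What's happening: take characters alternately from the front and the back (1st, last, 2nd, 2nd-last, ...), then delete the first character.
Applying both steps to "quality": "qyutail", then "yutail".

yutail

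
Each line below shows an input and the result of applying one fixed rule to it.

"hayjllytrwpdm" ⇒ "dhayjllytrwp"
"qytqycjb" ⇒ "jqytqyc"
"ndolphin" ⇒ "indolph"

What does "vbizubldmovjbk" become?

bvbizubldmovj

Each output is the input with this applied: delete the last character, then move the last character to the front.
Working it through for "vbizubldmovjbk": intermediate "vbizubldmovjb", final "bvbizubldmovj".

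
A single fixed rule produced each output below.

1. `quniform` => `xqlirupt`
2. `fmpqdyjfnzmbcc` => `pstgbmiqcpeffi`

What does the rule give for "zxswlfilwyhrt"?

avzoilozbkuwc

In each case the input is transformed by: move the first character to the end, then shift every letter 3 places forward in the alphabet (wrapping around).
Applying both steps to "zxswlfilwyhrt": "xswlfilwyhrtz", then "avzoilozbkuwc".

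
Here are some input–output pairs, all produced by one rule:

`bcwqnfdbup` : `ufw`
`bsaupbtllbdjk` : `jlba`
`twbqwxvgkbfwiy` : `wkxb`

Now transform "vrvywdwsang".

adv

The rule is to keep one character in every 3, starting at position 3 (positions 3rd, 6th, 9th, ...), then reverse the string.
Applying that to "vrvywdwsang" gives "adv".
(Check on "bcwqnfdbup": → "wfu" → "ufw" ✓)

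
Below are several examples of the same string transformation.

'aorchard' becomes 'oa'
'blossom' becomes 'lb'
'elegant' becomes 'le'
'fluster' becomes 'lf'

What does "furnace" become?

uf

Rule — swap each adjacent pair of characters (1↔2, 3↔4, ...), then keep only the first 2 characters.
On "furnace" that produces "uf".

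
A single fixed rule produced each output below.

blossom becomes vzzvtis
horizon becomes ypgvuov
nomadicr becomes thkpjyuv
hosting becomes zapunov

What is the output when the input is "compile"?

The rule is to shift every letter 7 places forward in the alphabet (wrapping around), then move the first 2 characters to the end (rotate left by 2).
Starting from "compile": after the first operation, "jvtwpsl"; after the second, "twpsljv".

twpsljv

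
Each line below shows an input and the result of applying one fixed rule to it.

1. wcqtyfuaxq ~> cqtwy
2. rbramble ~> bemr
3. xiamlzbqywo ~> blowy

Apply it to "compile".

Looking at the pairs, the operation is to sort the characters into alphabetical order, then keep every other character starting from the second (positions 2nd, 4th, 6th, ...).
Applying both steps to "compile": "ceilmop", then "elo".

elo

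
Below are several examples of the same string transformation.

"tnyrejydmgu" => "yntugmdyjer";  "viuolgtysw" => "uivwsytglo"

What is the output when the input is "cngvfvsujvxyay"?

gncyayxvjusvfv

The transformation: reverse the string, then move the last 3 characters to the front (rotate right by 3).
On "cngvfvsujvxyay": the first step gives "yayxvjusvfvgnc", and the second then gives "gncyayxvjusvfv".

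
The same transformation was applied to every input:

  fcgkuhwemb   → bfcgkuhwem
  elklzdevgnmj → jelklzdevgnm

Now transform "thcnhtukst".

tthcnhtuks

The transformation: move the last character to the front.
So "thcnhtukst" becomes "tthcnhtuks".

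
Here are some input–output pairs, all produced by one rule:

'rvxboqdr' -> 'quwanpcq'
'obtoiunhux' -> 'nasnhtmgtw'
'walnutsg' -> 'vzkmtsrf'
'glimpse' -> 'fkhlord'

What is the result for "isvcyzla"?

hrubxykz

Rule — shift every letter 1 place backward in the alphabet (wrapping around).
Doing the same to "isvcyzla": "hrubxykz".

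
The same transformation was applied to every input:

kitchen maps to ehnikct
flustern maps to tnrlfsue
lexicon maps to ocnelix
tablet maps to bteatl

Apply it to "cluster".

etrlcsu

Rule — swap each adjacent pair of characters (1↔2, 3↔4, ...), then move the last 3 characters to the front (rotate right by 3).
Starting from "cluster": after the first operation, "lcsuetr"; after the second, "etrlcsu".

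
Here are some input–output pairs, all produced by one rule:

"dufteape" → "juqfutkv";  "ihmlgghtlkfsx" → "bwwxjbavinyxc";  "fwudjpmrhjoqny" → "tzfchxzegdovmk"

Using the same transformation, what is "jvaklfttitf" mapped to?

abvjjyjvzlq

The rule is to move the first 3 characters to the end (rotate left by 3), then shift every letter 10 places backward in the alphabet (wrapping around).
"jvaklfttitf" → "abvjjyjvzlq".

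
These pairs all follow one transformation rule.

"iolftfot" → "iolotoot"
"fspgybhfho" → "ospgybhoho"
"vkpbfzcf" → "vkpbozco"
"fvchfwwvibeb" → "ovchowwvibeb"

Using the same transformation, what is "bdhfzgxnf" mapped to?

bdhozgxno

The pattern: replace every "f" with "o".
"bdhfzgxnf" → "bdhozgxno".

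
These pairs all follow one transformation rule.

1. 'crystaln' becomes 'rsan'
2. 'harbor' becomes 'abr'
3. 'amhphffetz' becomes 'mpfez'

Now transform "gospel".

opl

In each case the input is transformed by: keep every other character starting from the second (positions 2nd, 4th, 6th, ...).
Doing the same to "gospel": "opl".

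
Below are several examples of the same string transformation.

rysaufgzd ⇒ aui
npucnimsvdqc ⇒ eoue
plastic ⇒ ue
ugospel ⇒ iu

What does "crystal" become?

eau

The rule is to shift every letter 2 places forward in the alphabet (wrapping around), then keep only the vowels.
For "crystal" the result is "eau".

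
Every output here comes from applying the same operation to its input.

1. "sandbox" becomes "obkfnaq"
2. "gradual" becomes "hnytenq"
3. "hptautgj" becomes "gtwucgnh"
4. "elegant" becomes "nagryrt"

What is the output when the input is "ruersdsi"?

qfvehref

In each case the input is transformed by: shift every letter 13 places forward in the alphabet (wrapping around) — i.e. ROT13, then move the last 3 characters to the front (rotate right by 3).
So "ruersdsi" becomes "qfvehref".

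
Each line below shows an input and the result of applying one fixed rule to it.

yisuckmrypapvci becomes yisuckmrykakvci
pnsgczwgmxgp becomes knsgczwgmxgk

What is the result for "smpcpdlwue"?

Rule — replace every "p" with "k".
On "smpcpdlwue" that produces "smkckdlwue".

smkckdlwue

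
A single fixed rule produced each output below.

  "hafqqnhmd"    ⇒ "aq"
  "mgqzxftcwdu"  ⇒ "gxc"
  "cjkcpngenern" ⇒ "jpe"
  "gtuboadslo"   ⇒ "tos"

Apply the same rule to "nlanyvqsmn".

lys

The rule is to delete the last 2 characters, then keep one character in every 3, starting at position 2 (positions 2nd, 5th, 8th, ...).
Doing the same to "nlanyvqsmn": "lys".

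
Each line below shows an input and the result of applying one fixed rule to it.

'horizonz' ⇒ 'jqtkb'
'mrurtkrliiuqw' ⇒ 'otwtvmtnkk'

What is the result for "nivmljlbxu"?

pkxonln

The pattern: shift every letter 2 places forward in the alphabet (wrapping around), then delete the last 3 characters.
For "nivmljlbxu", step one produces "pkxonlndzw"; step two turns that into "pkxonln".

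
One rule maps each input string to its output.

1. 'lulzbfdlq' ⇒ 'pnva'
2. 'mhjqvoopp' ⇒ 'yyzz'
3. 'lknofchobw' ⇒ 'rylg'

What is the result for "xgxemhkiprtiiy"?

dssi

The transformation: shift every letter 10 places forward in the alphabet (wrapping around), then keep only the last 4 characters.
"xgxemhkiprtiiy" → "hqhowruszbdssi" → "dssi".
(Check on "mhjqvoopp": → "wrtafyyzz" → "yyzz" ✓)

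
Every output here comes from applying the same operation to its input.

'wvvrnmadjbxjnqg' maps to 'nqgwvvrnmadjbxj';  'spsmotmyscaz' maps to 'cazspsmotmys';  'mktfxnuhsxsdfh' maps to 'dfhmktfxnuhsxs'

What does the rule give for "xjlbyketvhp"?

What's happening: move the last 3 characters to the front (rotate right by 3).
Applying that to "xjlbyketvhp" gives "vhpxjlbyket".

vhpxjlbyket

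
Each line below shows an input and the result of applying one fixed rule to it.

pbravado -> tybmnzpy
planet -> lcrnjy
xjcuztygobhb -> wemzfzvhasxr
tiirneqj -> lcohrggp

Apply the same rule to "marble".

The rule is to swap the front and back halves of the string, then shift every letter 2 places backward in the alphabet (wrapping around).
So "marble" becomes "zjckyp".
(Check on "planet": → "netpla" → "lcrnjy" ✓)

zjckyp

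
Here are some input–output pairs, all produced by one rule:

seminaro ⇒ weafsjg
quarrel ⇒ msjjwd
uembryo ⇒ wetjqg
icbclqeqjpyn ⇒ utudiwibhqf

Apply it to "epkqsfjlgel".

The pattern: delete the first character, then shift every letter 8 places backward in the alphabet (wrapping around).
Working it through for "epkqsfjlgel": intermediate "pkqsfjlgel", final "hcikxbdywd".

hcikxbdywd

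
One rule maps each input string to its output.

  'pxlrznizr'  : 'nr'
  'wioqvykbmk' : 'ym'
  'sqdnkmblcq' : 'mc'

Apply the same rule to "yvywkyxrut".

yu

In each case the input is transformed by: keep one character in every 3, starting at position 3 (positions 3rd, 6th, 9th, ...), then delete the first character.
Applying both steps to "yvywkyxrut": "yyu", then "yu".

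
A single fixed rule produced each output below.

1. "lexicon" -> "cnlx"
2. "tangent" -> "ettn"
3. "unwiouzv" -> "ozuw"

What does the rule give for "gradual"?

ulga

Looking at the pairs, the operation is to keep every other character starting from the first (positions 1st, 3rd, 5th, ...), then move the last 2 characters to the front (rotate right by 2).
Starting from "gradual": after the first operation, "gaul"; after the second, "ulga".
(Check on "tangent": → "tnet" → "ettn" ✓)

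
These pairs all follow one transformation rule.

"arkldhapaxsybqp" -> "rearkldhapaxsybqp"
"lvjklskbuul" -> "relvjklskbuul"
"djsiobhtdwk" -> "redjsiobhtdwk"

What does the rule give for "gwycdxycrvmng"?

Looking at the pairs, the operation is to prepend "re".
So "gwycdxycrvmng" becomes "regwycdxycrvmng".

regwycdxycrvmng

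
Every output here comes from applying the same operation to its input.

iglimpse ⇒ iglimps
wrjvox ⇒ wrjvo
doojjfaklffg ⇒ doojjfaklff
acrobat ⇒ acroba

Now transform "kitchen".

In each case the input is transformed by: delete the last character.
"kitchen" → "kitche".

kitche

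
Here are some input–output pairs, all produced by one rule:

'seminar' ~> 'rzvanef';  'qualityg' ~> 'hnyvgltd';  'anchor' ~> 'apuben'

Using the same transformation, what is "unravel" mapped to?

The transformation: move the first character to the end, then shift every letter 13 places forward in the alphabet (wrapping around) — i.e. ROT13.
Applying both steps to "unravel": "nravelu", then "aeniryh".
(Check on "seminar": → "eminars" → "rzvanef" ✓)

aeniryh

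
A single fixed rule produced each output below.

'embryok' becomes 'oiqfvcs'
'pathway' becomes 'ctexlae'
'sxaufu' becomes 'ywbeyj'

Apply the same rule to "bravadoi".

mfvezehs

The rule is to move the last character to the front, then shift every letter 4 places forward in the alphabet (wrapping around).
"bravadoi" → "ibravado" → "mfvezehs".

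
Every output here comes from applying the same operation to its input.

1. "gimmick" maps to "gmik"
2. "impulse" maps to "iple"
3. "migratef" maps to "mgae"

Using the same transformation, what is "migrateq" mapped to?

mgae

The rule is to keep every other character starting from the first (positions 1st, 3rd, 5th, ...).
On "migrateq" that produces "mgae".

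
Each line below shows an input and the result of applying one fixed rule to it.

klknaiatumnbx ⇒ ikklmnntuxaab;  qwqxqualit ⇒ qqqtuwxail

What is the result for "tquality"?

qttuyail

What's happening: sort the characters into alphabetical order, then move the first 3 characters to the end (rotate left by 3).
"tquality" → "ailqttuy" → "qttuyail".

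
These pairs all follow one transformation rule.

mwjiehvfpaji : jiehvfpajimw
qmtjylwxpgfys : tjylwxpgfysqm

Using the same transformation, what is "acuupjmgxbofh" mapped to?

Each output is the input with this applied: move the first 2 characters to the end (rotate left by 2).
Applying that to "acuupjmgxbofh" gives "uupjmgxbofhac".

uupjmgxbofhac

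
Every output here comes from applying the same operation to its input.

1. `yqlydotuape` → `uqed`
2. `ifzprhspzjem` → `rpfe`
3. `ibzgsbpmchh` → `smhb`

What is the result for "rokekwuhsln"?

onkh

In each case the input is transformed by: keep one character in every 3, starting at position 2 (positions 2nd, 5th, 8th, ...), then sort the characters into reverse alphabetical order.
On "rokekwuhsln" that produces "onkh".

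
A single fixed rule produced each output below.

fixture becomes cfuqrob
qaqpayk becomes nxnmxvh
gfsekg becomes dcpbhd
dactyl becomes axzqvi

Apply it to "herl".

eboi

In each case the input is transformed by: shift every letter 3 places backward in the alphabet (wrapping around).
Doing the same to "herl": "eboi".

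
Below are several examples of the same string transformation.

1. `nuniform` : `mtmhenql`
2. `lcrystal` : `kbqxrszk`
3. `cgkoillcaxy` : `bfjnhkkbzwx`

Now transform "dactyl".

czbsxk

The pattern: shift every letter 1 place backward in the alphabet (wrapping around).
On "dactyl" that produces "czbsxk".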